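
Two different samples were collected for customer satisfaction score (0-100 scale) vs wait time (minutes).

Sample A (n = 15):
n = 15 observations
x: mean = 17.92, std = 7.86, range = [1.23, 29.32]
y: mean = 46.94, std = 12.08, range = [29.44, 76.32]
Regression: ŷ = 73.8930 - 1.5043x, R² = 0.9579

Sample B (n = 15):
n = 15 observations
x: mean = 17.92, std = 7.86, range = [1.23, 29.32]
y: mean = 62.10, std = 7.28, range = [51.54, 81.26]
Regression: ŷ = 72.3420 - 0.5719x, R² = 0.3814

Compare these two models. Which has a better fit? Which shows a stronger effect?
Model A has the better fit (R² = 0.9579 vs 0.3814). Model A shows the stronger effect (|β₁| = 1.5043 vs 0.5719).

Model Comparison:

Goodness of fit (R²):
- Model A: R² = 0.9579 → 95.79% of variance in satisfaction score explained
- Model B: R² = 0.3814 → 38.14% of variance in satisfaction score explained
- 0.9579 > 0.3814 → Model A has the better fit

Effect size (slope magnitude):
- Model A: β₁ = -1.5043 → predicted satisfaction score falls 1.5043 points per additional minute of wait time
- Model B: β₁ = -0.5719 → predicted satisfaction score falls 0.5719 points per additional minute of wait time
- |-1.5043| > |-0.5719| → Model A shows the stronger marginal effect

Notes:
- A better fit (higher R²) doesn't necessarily mean a more important relationship.
- A steeper slope doesn't make a better model if the scatter around the line is large.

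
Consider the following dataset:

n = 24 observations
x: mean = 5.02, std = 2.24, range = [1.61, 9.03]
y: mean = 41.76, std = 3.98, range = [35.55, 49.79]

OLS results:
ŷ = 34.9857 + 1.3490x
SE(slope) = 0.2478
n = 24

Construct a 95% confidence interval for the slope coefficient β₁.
The 95% CI for β₁ is (0.8351, 1.8629)

Confidence interval for the slope:

The 95% CI for β₁ is: β̂₁ ± t*(α/2, n-2) × SE(β̂₁)

Step 1: Find critical t-value
- Confidence level = 0.95
- Degrees of freedom = n - 2 = 24 - 2 = 22
- t*(α/2, 22) = 2.0739

Step 2: Calculate margin of error
Margin = 2.0739 × 0.2478 = 0.5139

Step 3: Construct interval
CI = 1.3490 ± 0.5139
CI = (0.8351, 1.8629)

Interpretation: intervals built this way capture the true β₁ in 95% of repeated samples; here the plausible range for the per-unit effect of x on y is 0.8351 to 1.8629.
Both endpoints are positive, so the data support a genuinely positive slope at this confidence level.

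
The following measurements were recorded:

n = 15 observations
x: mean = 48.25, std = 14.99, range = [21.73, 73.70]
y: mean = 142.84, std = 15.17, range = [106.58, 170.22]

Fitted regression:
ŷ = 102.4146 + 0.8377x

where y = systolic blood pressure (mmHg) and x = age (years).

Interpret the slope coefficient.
On average, blood pressure is about 0.8377 mmHg higher for every extra year of age.

The slope β₁ = 0.8377 gives the rate at which the fitted blood pressure changes with age.

Interpretation:
- Age up by 1 year → predicted blood pressure increases by 0.8377 mmHg
- This is a linear approximation: the same per-unit change is assumed across the whole observed x range
- The sign (+) gives the direction; the magnitude 0.8377 gives the size of the effect per year

The intercept β₀ = 102.4146 is the predicted blood pressure when age = 0; since the smallest observed x is 21.73, this is an extrapolation and mainly anchors the line.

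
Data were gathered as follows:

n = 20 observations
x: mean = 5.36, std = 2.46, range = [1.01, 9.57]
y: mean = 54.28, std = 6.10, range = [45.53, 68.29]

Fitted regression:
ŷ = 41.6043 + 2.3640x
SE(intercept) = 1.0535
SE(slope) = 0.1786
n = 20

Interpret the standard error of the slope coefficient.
SE(β̂₁) = 0.1786 is the estimated standard deviation of the slope estimate across repeated samples; relative to β̂₁ = 2.3640 that is 7.6%, a precise estimate.

What SE measures:
- The standard error quantifies the sampling variability of the coefficient estimate
- It is the estimated standard deviation of β̂₁ across hypothetical repeated samples of the same size
- Smaller SE → more precise estimate

Relative precision:
- SE / |β̂₁| = 0.1786 / 2.3640 = 7.6%
- Rule of thumb (under 20%: precise; 20% to under 50%: moderately precise; 50% or more: imprecise) → precise

Link to the t-test: t = β̂₁ / SE(β̂₁) = 2.3640 / 0.1786 = 13.2363, the statistic for H₀: β₁ = 0.

What drives SE(β̂₁): more residual scatter → larger SE.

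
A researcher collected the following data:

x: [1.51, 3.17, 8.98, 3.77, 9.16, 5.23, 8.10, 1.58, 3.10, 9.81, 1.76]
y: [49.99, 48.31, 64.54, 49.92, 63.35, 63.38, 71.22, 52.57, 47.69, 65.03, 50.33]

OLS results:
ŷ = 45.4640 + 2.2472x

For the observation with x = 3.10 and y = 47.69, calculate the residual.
Residual = -4.7403

The residual is the difference between the actual value and the predicted value:

Residual = y - ŷ

Step 1: Calculate predicted value
ŷ = 45.4640 + 2.2472 × 3.10
ŷ = 52.4303

Step 2: Calculate residual
Residual = 47.69 - 52.4303
Residual = -4.7403

The residual is negative, so the observed y = 47.69 sits below the regression line (the line overestimates it by 4.7403).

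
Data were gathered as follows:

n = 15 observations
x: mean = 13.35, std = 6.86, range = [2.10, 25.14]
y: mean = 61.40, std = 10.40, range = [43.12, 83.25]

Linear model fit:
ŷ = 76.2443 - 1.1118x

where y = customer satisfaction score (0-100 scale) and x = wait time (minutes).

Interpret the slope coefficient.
An increase of one minute in wait time is associated with a 1.1118 points decrease in predicted satisfaction score.

The slope coefficient β₁ = -1.1118 represents the marginal effect of wait time on satisfaction score.

Interpretation:
- Wait time up by 1 minute → predicted satisfaction score decreases by 1.1118 points
- This is a linear approximation: the same per-unit change is assumed across the whole observed x range
- The slope describes association in these data, not necessarily a causal effect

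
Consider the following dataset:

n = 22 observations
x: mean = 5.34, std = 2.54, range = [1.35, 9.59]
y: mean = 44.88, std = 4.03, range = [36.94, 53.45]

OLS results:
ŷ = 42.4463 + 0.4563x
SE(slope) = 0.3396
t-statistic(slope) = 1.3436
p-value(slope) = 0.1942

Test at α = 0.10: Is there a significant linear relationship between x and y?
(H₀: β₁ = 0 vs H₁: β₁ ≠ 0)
p-value = 0.1942 ≥ α = 0.10, so we fail to reject H₀. The relationship is not significant.

Hypothesis test for the slope coefficient:

H₀: β₁ = 0 (no linear relationship)
H₁: β₁ ≠ 0 (linear relationship exists)

Test statistic: t = β̂₁ / SE(β̂₁) = 0.4563 / 0.3396 = 1.3436

With df = 20, the two-sided p-value for |t| = 1.3436 is 0.1942.

Decision rule: reject H₀ if p-value < α.
p-value = 0.1942 ≥ α = 0.10 → fail to reject H₀.

At α = 0.10 the data do not provide convincing evidence of a nonzero slope.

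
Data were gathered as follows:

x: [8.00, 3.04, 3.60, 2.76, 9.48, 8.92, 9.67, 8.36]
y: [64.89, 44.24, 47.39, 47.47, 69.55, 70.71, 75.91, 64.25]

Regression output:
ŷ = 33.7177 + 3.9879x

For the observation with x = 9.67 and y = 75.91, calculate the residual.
Residual = 3.6293

The residual is the difference between the actual value and the predicted value:

Residual = y - ŷ

Step 1: Calculate predicted value
ŷ = 33.7177 + 3.9879 × 9.67
ŷ = 72.2807

Step 2: Calculate residual
Residual = 75.91 - 72.2807
Residual = 3.6293

Interpretation: the model underestimates the actual value by 3.6293 at this point (positive residual → observation lies above the fitted line).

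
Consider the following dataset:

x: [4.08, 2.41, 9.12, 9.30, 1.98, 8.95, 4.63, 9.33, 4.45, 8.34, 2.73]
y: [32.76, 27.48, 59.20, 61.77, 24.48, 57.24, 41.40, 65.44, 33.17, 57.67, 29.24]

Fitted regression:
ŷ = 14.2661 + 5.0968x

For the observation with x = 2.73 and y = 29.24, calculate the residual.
Residual = 1.0596

The residual is the difference between the actual value and the predicted value:

Residual = y - ŷ

Step 1: Calculate predicted value
ŷ = 14.2661 + 5.0968 × 2.73
ŷ = 28.1804

Step 2: Calculate residual
Residual = 29.24 - 28.1804
Residual = 1.0596

Interpretation: the model underestimates the actual value by 1.0596 at this point (positive residual → observation lies above the fitted line).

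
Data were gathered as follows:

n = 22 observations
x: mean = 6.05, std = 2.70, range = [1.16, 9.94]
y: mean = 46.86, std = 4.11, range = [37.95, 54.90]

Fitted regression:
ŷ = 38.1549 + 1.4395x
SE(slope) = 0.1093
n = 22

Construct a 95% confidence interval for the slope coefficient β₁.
The 95% CI for β₁ is (1.2115, 1.6675)

Confidence interval for the slope:

The 95% CI for β₁ is: β̂₁ ± t*(α/2, n-2) × SE(β̂₁)

Step 1: Find critical t-value
- Confidence level = 0.95
- Degrees of freedom = n - 2 = 22 - 2 = 20
- t*(α/2, 20) = 2.0860

Step 2: Calculate margin of error
Margin = 2.0860 × 0.1093 = 0.2280

Step 3: Construct interval
CI = 1.4395 ± 0.2280
CI = (1.2115, 1.6675)

Interpretation: intervals built this way capture the true β₁ in 95% of repeated samples; here the plausible range for the per-unit effect of x on y is 1.2115 to 1.6675.
Both endpoints are positive, so the data support a genuinely positive slope at this confidence level.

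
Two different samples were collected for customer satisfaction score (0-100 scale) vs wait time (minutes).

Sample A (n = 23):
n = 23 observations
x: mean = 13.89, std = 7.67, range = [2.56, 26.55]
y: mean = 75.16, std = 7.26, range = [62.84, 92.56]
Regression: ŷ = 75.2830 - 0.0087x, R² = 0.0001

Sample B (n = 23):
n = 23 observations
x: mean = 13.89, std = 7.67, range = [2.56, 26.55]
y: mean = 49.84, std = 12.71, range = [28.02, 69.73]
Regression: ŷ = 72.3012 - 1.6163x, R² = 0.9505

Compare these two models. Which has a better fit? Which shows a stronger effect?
Model B has the better fit (R² = 0.9505 vs 0.0001). Model B shows the stronger effect (|β₁| = 1.6163 vs 0.0087).

Model Comparison:

Which explains more variance? (R²)
- Model A: R² = 0.0001 → 0.01% of variance in satisfaction score explained
- Model B: R² = 0.9505 → 95.05% of variance in satisfaction score explained
- 0.9505 > 0.0001 → Model B has the better fit

Strength of effect — compare |β₁|:
- Model A: β₁ = -0.0087 → predicted satisfaction score falls 0.0087 points per additional minute of wait time
- Model B: β₁ = -1.6163 → predicted satisfaction score falls 1.6163 points per additional minute of wait time
- |-0.0087| < |-1.6163| → Model B shows the stronger marginal effect

Note: The two samples could reflect different populations, time periods, or measurement quality.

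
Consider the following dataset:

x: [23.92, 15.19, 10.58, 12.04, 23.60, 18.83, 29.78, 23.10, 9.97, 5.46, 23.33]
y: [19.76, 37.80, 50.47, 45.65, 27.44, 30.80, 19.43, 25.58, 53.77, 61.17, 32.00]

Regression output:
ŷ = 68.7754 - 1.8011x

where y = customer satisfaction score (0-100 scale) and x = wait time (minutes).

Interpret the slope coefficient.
An increase of one minute in wait time is associated with a 1.8011 points decrease in predicted satisfaction score.

The slope coefficient β₁ = -1.8011 represents the marginal effect of wait time on satisfaction score.

Interpretation:
- Wait time up by 1 minute → predicted satisfaction score decreases by 1.8011 points
- The effect is assumed constant over the observed range of x (linearity)
- The slope describes association in these data, not necessarily a causal effect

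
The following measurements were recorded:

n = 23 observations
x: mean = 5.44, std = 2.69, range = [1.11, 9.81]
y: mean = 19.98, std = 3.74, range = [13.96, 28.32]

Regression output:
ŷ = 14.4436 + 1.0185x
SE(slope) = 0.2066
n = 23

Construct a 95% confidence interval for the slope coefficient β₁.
The 95% CI for β₁ is (0.5889, 1.4481)

Confidence interval for the slope:

The 95% CI for β₁ is: β̂₁ ± t*(α/2, n-2) × SE(β̂₁)

Step 1: Find critical t-value
- Confidence level = 0.95
- Degrees of freedom = n - 2 = 23 - 2 = 21
- t*(α/2, 21) = 2.0796

Step 2: Calculate margin of error
Margin = 2.0796 × 0.2066 = 0.4296

Step 3: Construct interval
CI = 1.0185 ± 0.4296
CI = (0.5889, 1.4481)

Interpretation: intervals built this way capture the true β₁ in 95% of repeated samples; here the plausible range for the per-unit effect of x on y is 0.5889 to 1.4481.
The interval does not include 0, suggesting a significant linear relationship.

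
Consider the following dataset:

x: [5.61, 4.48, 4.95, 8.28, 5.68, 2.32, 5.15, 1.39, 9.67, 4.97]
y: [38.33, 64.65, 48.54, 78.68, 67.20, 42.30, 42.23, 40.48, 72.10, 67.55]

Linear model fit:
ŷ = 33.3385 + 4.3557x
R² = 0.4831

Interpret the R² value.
R² = 0.4831 means 48.31% of the variation in y is explained by the linear relationship with x. This indicates a moderate fit.

R² = 1 − SS_res/SS_tot compares the residual scatter to the total scatter of y about its mean.

Here R² = 0.4831:
- Explained: 48.31% of the variation in y
- Unexplained (residual): 100% − 48.31% = 51.69%
- Rule of thumb (below 0.3 weak; 0.3 to below 0.7 moderate; 0.7 and above strong) → moderate

Note: R² never decreases when predictors are added, so it should not be used alone to compare models of different size.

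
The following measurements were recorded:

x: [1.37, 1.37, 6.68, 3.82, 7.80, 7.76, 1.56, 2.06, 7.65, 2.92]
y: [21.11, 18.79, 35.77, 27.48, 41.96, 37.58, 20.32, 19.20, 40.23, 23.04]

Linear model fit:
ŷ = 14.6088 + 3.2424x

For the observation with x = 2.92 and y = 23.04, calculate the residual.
Residual = -1.0366

The residual is the difference between the actual value and the predicted value:

Residual = y - ŷ

Step 1: Calculate predicted value
ŷ = 14.6088 + 3.2424 × 2.92
ŷ = 24.0766

Step 2: Calculate residual
Residual = 23.04 - 24.0766
Residual = -1.0366

Sign check: y < ŷ, so the point is below the line and the fit overestimates here.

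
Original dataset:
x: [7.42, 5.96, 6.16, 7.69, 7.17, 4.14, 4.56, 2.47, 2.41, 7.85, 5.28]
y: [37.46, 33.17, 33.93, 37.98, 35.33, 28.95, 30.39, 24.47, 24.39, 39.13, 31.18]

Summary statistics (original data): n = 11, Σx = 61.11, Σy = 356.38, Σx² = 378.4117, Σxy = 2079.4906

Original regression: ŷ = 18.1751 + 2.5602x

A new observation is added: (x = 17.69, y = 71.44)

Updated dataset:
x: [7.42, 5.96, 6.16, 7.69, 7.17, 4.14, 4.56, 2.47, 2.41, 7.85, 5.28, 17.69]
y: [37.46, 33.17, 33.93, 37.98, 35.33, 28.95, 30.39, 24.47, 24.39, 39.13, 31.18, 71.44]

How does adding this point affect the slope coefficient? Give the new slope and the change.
New slope β₁ = 3.0703 versus 2.5602 before: a change of +0.5101 (+19.9%).

The new point has HIGH LEVERAGE: x = 17.69 is far from the original mean x̄ = 61.11/11 ≈ 5.56 (original range [2.41, 7.85]).

Step 1: Update the sums with the new point (n goes from 11 to 12)
Σx  = 61.11 + 17.69 = 78.80
Σy  = 356.38 + 71.44 = 427.82
Σx² = 378.4117 + 17.69² = 378.4117 + 312.9361 = 691.3478
Σxy = 2079.4906 + 17.69×71.44 = 2079.4906 + 1263.7736 = 3343.2642

Step 2: Recompute the slope with b₁ = (nΣxy − ΣxΣy) / (nΣx² − (Σx)²)
Numerator   = 12×3343.2642 − 78.80×427.82 = 40119.1704 − 33712.2160 = 6406.9544
Denominator = 12×691.3478 − 78.80² = 8296.1736 − 6209.4400 = 2086.7336
b₁(new) = 6406.9544 / 2086.7336 = 3.0703

(Same formula on the original sums: (11×2079.4906 − 61.11×356.38) / (11×378.4117 − 61.11²) = 1096.0148 / 428.0966 = 2.5602, matching the given fit.)

Step 3: Change in slope
Δβ₁ = 3.0703 − 2.5602 = +0.5101
Relative change = +0.5101 / 2.5602 × 100% = +19.9%
→ the slope increases when the point is added.

A high-leverage point only changes the slope if it is off the original line; here y = 71.44 is above the original trend, so the slope increases.
In practice: check such a point for data-entry or measurement error; investigate whether it comes from the same population as the rest of the sample.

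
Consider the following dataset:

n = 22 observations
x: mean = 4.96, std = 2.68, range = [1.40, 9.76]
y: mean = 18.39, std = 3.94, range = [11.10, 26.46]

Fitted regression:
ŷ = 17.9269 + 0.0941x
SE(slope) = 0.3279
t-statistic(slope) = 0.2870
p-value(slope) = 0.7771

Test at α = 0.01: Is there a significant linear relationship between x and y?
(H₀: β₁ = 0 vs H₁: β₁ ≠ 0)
p-value = 0.7771 ≥ α = 0.01, so we fail to reject H₀. The relationship is not significant.

Hypothesis test for the slope coefficient:

H₀: β₁ = 0 (no linear relationship)
H₁: β₁ ≠ 0 (linear relationship exists)

Test statistic: t = β̂₁ / SE(β̂₁) = 0.0941 / 0.3279 = 0.2870

p = 0.7771: how often a slope estimate this far from 0 (in SE units) would arise by chance if β₁ were truly 0.

Decision rule: reject H₀ if p-value < α.
p-value = 0.7771 ≥ α = 0.01 → fail to reject H₀.

At α = 0.01 the data do not provide convincing evidence of a nonzero slope.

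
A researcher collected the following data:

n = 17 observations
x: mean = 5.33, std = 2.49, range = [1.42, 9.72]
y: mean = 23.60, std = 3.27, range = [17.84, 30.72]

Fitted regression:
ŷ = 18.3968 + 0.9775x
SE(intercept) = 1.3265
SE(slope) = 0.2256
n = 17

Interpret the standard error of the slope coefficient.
SE(slope) = 0.2256 measures the uncertainty in the estimated slope. The coefficient is estimated with moderate precision (SE/|β̂₁| = 23.1%).

SE(β̂₁) = 0.2256 says: if we drew many samples of n = 17 from the same population and refit each time, the fitted slopes would scatter with a standard deviation of roughly 0.2256 around the true β₁.

Relative precision:
- SE / |β̂₁| = 0.2256 / 0.9775 = 23.1%
- Rule of thumb (under 20%: precise; 20% to under 50%: moderately precise; 50% or more: imprecise) → moderately precise

Link to the t-test: t = β̂₁ / SE(β̂₁) = 0.9775 / 0.2256 = 4.3329, the statistic for H₀: β₁ = 0.

What drives SE(β̂₁): more residual scatter → larger SE; wider spread of x values → smaller SE.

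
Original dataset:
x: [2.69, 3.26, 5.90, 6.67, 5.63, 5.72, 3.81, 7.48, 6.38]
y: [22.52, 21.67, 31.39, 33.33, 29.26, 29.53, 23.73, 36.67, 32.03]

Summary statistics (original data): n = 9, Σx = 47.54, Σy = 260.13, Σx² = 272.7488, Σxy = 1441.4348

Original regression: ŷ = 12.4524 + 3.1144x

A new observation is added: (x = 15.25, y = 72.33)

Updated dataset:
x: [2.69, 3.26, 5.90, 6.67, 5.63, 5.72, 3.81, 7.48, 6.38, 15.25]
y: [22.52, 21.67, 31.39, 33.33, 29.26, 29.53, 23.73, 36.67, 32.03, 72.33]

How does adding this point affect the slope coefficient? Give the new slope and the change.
New slope β₁ = 4.1147 versus 3.1144 before: a change of +1.0003 (+32.1%).

x = 15.25 lies well outside the original x-range [2.69, 7.48] (x̄ ≈ 5.28), so this observation has high leverage and can move the slope substantially.

Step 1: Update the sums with the new point (n goes from 9 to 10)
Σx  = 47.54 + 15.25 = 62.79
Σy  = 260.13 + 72.33 = 332.46
Σx² = 272.7488 + 15.25² = 272.7488 + 232.5625 = 505.3113
Σxy = 1441.4348 + 15.25×72.33 = 1441.4348 + 1103.0325 = 2544.4673

Step 2: Recompute the slope with b₁ = (nΣxy − ΣxΣy) / (nΣx² − (Σx)²)
Numerator   = 10×2544.4673 − 62.79×332.46 = 25444.6730 − 20875.1634 = 4569.5096
Denominator = 10×505.3113 − 62.79² = 5053.1130 − 3942.5841 = 1110.5289
b₁(new) = 4569.5096 / 1110.5289 = 4.1147

(Same formula on the original sums: (9×1441.4348 − 47.54×260.13) / (9×272.7488 − 47.54²) = 606.3330 / 194.6876 = 3.1144, matching the given fit.)

Step 3: Change in slope
Δβ₁ = 4.1147 − 3.1144 = +1.0003
Relative change = +1.0003 / 3.1144 × 100% = +32.1%
→ the slope increases when the point is added.

A high-leverage point only changes the slope if it is off the original line; here y = 72.33 is above the original trend, so the slope increases.
In practice: refit with and without it and report both if conclusions differ; check such a point for data-entry or measurement error.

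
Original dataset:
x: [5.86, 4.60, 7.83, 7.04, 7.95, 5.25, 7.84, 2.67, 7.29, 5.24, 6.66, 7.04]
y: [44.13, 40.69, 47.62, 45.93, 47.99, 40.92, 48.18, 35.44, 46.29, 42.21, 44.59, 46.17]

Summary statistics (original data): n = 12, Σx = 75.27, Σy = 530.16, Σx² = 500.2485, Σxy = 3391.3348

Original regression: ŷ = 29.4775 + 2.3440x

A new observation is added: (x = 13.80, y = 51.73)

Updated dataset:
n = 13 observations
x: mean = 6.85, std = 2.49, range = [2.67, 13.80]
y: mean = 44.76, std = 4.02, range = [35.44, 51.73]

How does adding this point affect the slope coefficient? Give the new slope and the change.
The slope changes from 2.3440 to 1.4718 (change of -0.8722, or -37.2%).

The new point has HIGH LEVERAGE: x = 13.80 is far from the original mean x̄ = 75.27/12 ≈ 6.27 (original range [2.67, 7.95]).

Step 1: Update the sums with the new point (n goes from 12 to 13)
Σx  = 75.27 + 13.80 = 89.07
Σy  = 530.16 + 51.73 = 581.89
Σx² = 500.2485 + 13.80² = 500.2485 + 190.4400 = 690.6885
Σxy = 3391.3348 + 13.80×51.73 = 3391.3348 + 713.8740 = 4105.2088

Step 2: Recompute the slope with b₁ = (nΣxy − ΣxΣy) / (nΣx² − (Σx)²)
Numerator   = 13×4105.2088 − 89.07×581.89 = 53367.7144 − 51828.9423 = 1538.7721
Denominator = 13×690.6885 − 89.07² = 8978.9505 − 7933.4649 = 1045.4856
b₁(new) = 1538.7721 / 1045.4856 = 1.4718

(Same formula on the original sums: (12×3391.3348 − 75.27×530.16) / (12×500.2485 − 75.27²) = 790.8744 / 337.4091 = 2.3440, matching the given fit.)

Step 3: Change in slope
Δβ₁ = 1.4718 − 2.3440 = -0.8722
Relative change = -0.8722 / 2.3440 × 100% = -37.2%
→ the slope decreases when the point is added.

A high-leverage point only changes the slope if it is off the original line; here y = 51.73 is below the original trend, so the slope decreases.
In practice: investigate whether it comes from the same population as the rest of the sample; examine leverage (hᵢ) and Cook's distance rather than deleting it automatically.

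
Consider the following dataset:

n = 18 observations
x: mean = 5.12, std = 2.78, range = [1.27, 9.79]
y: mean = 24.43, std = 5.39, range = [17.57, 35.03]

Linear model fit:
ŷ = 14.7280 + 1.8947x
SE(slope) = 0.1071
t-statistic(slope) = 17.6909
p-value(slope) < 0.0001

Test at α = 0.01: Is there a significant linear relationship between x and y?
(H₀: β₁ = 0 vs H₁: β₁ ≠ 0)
Reject H₀: p-value < 0.0001 < α = 0.01. The linear relationship is significant at the 1% level.

Hypothesis test for the slope coefficient:

H₀: β₁ = 0 (no linear relationship)
H₁: β₁ ≠ 0 (linear relationship exists)

Test statistic: t = β̂₁ / SE(β̂₁) = 1.8947 / 0.1071 = 17.6909

p < 0.0001: how often a slope estimate this far from 0 (in SE units) would arise by chance if β₁ were truly 0.

Decision rule: reject H₀ if p-value < α.
p-value < 0.0001 < α = 0.01 → reject H₀.

Conclusion: the linear association between x and y is significant at the 1% level.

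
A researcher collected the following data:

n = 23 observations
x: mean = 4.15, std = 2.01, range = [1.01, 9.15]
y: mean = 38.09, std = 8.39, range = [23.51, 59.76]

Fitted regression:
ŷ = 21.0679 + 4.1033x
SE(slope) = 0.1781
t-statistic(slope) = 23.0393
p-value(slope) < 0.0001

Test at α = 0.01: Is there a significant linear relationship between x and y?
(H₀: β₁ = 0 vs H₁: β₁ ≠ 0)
Reject H₀: p-value < 0.0001 < α = 0.01. The linear relationship is significant at the 1% level.

Hypothesis test for the slope coefficient:

H₀: β₁ = 0 (no linear relationship)
H₁: β₁ ≠ 0 (linear relationship exists)

Test statistic: t = β̂₁ / SE(β̂₁) = 4.1033 / 0.1781 = 23.0393

The p-value (<0.0001) is the probability, under H₀, of a t-statistic at least as extreme as |t| = 23.0393 (two-sided, df = n − 2 = 21).

Decision rule: reject H₀ if p-value < α.
p-value < 0.0001 < α = 0.01 → reject H₀.

At α = 0.01 the data do provide convincing evidence of a nonzero slope.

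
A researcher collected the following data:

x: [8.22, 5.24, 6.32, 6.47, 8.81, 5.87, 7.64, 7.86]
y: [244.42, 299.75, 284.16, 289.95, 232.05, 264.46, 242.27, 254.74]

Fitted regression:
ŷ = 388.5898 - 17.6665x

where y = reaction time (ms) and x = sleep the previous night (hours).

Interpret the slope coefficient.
On average, reaction time is about 17.6665 ms lower for every extra hour of sleep.

The slope coefficient β₁ = -17.6665 represents the marginal effect of sleep on reaction time.

Interpretation:
- Sleep up by 1 hour → predicted reaction time decreases by 17.6665 ms
- This is a linear approximation: the same per-unit change is assumed across the whole observed x range
- The slope describes association in these data, not necessarily a causal effect

The intercept β₀ = 388.5898 is the predicted reaction time when sleep = 0; since the smallest observed x is 5.24, this is an extrapolation and mainly anchors the line.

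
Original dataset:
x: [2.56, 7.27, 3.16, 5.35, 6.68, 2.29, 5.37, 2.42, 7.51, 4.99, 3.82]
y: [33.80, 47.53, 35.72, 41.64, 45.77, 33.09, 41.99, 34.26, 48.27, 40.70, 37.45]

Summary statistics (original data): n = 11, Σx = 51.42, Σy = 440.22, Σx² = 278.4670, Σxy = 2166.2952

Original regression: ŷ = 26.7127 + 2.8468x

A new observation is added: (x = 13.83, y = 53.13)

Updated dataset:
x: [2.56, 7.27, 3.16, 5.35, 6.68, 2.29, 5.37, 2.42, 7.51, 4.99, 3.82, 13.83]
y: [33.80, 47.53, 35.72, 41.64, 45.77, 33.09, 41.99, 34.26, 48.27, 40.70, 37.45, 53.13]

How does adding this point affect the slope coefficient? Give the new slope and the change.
Adding the point moves β₁ from 2.8468 to 1.9009, i.e. it decreases by 0.9459 (-33.2%).

x = 13.83 lies well outside the original x-range [2.29, 7.51] (x̄ ≈ 4.67), so this observation has high leverage and can move the slope substantially.

Step 1: Update the sums with the new point (n goes from 11 to 12)
Σx  = 51.42 + 13.83 = 65.25
Σy  = 440.22 + 53.13 = 493.35
Σx² = 278.4670 + 13.83² = 278.4670 + 191.2689 = 469.7359
Σxy = 2166.2952 + 13.83×53.13 = 2166.2952 + 734.7879 = 2901.0831

Step 2: Recompute the slope with b₁ = (nΣxy − ΣxΣy) / (nΣx² − (Σx)²)
Numerator   = 12×2901.0831 − 65.25×493.35 = 34812.9972 − 32191.0875 = 2621.9097
Denominator = 12×469.7359 − 65.25² = 5636.8308 − 4257.5625 = 1379.2683
b₁(new) = 2621.9097 / 1379.2683 = 1.9009

(Same formula on the original sums: (11×2166.2952 − 51.42×440.22) / (11×278.4670 − 51.42²) = 1193.1348 / 419.1206 = 2.8468, matching the given fit.)

Step 3: Change in slope
Δβ₁ = 1.9009 − 2.8468 = -0.9459
Relative change = -0.9459 / 2.8468 × 100% = -33.2%
→ the slope decreases when the point is added.

A high-leverage point only changes the slope if it is off the original line; here y = 53.13 is below the original trend, so the slope decreases.
In practice: refit with and without it and report both if conclusions differ; investigate whether it comes from the same population as the rest of the sample.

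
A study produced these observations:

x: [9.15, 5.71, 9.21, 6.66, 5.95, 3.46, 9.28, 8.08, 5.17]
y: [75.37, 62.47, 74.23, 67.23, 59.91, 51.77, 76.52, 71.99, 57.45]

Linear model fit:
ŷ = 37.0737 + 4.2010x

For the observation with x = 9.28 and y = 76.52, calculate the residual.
Residual = 0.4610

The residual is the difference between the actual value and the predicted value:

Residual = y - ŷ

Step 1: Calculate predicted value
ŷ = 37.0737 + 4.2010 × 9.28
ŷ = 76.0590

Step 2: Calculate residual
Residual = 76.52 - 76.0590
Residual = 0.4610

The residual is positive, so the observed y = 76.52 sits above the regression line (the line underestimates it by 0.4610).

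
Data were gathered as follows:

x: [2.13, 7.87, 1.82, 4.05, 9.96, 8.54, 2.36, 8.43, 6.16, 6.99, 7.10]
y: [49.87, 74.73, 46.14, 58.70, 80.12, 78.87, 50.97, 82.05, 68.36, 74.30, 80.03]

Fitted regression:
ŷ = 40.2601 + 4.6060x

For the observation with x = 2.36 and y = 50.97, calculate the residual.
Residual = -0.1603

The residual is the difference between the actual value and the predicted value:

Residual = y - ŷ

Step 1: Calculate predicted value
ŷ = 40.2601 + 4.6060 × 2.36
ŷ = 51.1303

Step 2: Calculate residual
Residual = 50.97 - 51.1303
Residual = -0.1603

Interpretation: the model overestimates the actual value by 0.1603 at this point (negative residual → observation lies below the fitted line).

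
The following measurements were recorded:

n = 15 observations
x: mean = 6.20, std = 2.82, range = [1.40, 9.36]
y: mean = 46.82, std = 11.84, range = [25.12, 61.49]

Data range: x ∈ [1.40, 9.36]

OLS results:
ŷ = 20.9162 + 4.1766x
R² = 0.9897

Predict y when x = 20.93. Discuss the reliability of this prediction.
ŷ = 108.3324, but this is extrapolation (above the data range [1.40, 9.36]) and may be unreliable.

Prediction calculation:
ŷ = 20.9162 + 4.1766 × 20.93
ŷ = 108.3324

Reliability:
- Data range: x ∈ [1.40, 9.36]
- Prediction point: x = 20.93 is 11.57 units above the observed range → this is EXTRAPOLATION, not interpolation

Why that matters here:
- The standard error of prediction grows with (x − x̄)², and x = 20.93 is far from x̄ = 6.20
- Real relationships often flatten, saturate, or turn nonlinear at extremes

Report the number if required, but flag clearly that it is an extrapolation.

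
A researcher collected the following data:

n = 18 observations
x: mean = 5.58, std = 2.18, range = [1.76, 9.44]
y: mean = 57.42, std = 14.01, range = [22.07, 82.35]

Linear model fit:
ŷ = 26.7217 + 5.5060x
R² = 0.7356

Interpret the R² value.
About 73.56% of the variability in y is accounted for by the regression on x (R² = 0.7356) — a strong linear fit.

R² (coefficient of determination) measures the proportion of variance in y explained by the regression model.

Here R² = 0.7356:
- Explained: 73.56% of the variation in y
- Unexplained (residual): 100% − 73.56% = 26.44%
- Rule of thumb (below 0.3 weak; 0.3 to below 0.7 moderate; 0.7 and above strong) → strong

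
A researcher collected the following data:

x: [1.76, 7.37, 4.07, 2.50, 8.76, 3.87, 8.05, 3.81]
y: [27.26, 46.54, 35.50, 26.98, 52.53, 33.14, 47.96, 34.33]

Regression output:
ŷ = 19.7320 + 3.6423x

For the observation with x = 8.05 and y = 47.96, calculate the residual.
Residual = -1.0925

The residual is the difference between the actual value and the predicted value:

Residual = y - ŷ

Step 1: Calculate predicted value
ŷ = 19.7320 + 3.6423 × 8.05
ŷ = 49.0525

Step 2: Calculate residual
Residual = 47.96 - 49.0525
Residual = -1.0925

Interpretation: the model overestimates the actual value by 1.0925 at this point (negative residual → observation lies below the fitted line).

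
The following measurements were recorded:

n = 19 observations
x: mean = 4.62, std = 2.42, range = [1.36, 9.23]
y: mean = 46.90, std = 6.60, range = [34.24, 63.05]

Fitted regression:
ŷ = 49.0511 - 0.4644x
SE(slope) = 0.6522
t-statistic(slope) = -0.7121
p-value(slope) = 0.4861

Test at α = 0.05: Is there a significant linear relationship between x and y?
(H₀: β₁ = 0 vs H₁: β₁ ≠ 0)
Fail to reject H₀: p-value = 0.4861 ≥ α = 0.05. The linear relationship is not significant at the 5% level.

Hypothesis test for the slope coefficient:

H₀: β₁ = 0 (no linear relationship)
H₁: β₁ ≠ 0 (linear relationship exists)

Test statistic: t = β̂₁ / SE(β̂₁) = -0.4644 / 0.6522 = -0.7121

p = 0.4861: how often a slope estimate this far from 0 (in SE units) would arise by chance if β₁ were truly 0.

Decision rule: reject H₀ if p-value < α.
p-value = 0.4861 ≥ α = 0.05 → fail to reject H₀.

There is not sufficient evidence at the 5% significance level to conclude that a linear relationship exists between x and y.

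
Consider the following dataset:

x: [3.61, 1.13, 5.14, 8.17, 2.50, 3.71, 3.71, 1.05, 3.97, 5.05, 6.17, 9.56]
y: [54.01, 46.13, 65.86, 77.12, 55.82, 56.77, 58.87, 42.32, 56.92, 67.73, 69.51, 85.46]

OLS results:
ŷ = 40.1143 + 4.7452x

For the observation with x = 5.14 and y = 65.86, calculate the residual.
Residual = 1.3554

The residual is the difference between the actual value and the predicted value:

Residual = y - ŷ

Step 1: Calculate predicted value
ŷ = 40.1143 + 4.7452 × 5.14
ŷ = 64.5046

Step 2: Calculate residual
Residual = 65.86 - 64.5046
Residual = 1.3554

Interpretation: the model underestimates the actual value by 1.3554 at this point (positive residual → observation lies above the fitted line).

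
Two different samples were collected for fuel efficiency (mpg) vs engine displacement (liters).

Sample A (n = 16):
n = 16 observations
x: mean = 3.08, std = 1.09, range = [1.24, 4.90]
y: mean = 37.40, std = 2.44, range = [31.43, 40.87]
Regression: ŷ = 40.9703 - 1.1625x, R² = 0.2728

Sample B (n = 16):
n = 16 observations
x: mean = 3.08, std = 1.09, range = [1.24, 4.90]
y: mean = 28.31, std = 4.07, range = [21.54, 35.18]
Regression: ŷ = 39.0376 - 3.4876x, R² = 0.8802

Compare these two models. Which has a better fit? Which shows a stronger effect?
Model B has the better fit (R² = 0.8802 vs 0.2728). Model B shows the stronger effect (|β₁| = 3.4876 vs 1.1625).

Model Comparison:

Fit — compare R²:
- Model A: R² = 0.2728 → 27.28% of variance in fuel efficiency explained
- Model B: R² = 0.8802 → 88.02% of variance in fuel efficiency explained
- 0.8802 > 0.2728 → Model B has the better fit

Strength of effect — compare |β₁|:
- Model A: β₁ = -1.1625 → predicted fuel efficiency falls 1.1625 mpg per additional liter of engine displacement
- Model B: β₁ = -3.4876 → predicted fuel efficiency falls 3.4876 mpg per additional liter of engine displacement
- |-1.1625| < |-3.4876| → Model B shows the stronger marginal effect

Note: A steeper slope doesn't make a better model if the scatter around the line is large.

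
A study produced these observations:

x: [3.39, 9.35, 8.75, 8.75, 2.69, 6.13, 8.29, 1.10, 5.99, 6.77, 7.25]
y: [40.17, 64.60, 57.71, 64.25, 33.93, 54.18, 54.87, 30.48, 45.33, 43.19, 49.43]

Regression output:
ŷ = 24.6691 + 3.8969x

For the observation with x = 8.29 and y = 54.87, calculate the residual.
Residual = -2.1044

The residual is the difference between the actual value and the predicted value:

Residual = y - ŷ

Step 1: Calculate predicted value
ŷ = 24.6691 + 3.8969 × 8.29
ŷ = 56.9744

Step 2: Calculate residual
Residual = 54.87 - 56.9744
Residual = -2.1044

Sign check: y < ŷ, so the point is below the line and the fit overestimates here.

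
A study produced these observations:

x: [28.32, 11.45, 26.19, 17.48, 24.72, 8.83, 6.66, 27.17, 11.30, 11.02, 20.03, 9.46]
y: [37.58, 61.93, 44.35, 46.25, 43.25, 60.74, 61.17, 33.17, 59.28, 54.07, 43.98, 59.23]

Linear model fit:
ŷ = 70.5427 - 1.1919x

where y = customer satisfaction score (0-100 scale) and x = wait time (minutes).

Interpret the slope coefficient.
For each additional minute of wait time, predicted satisfaction score decreases by approximately 1.1919 points.

β₁ = -1.1919 is the change in predicted satisfaction score (points) per additional minute of wait time.

Interpretation:
- Wait time up by 1 minute → predicted satisfaction score decreases by 1.1919 points
- The effect is assumed constant over the observed range of x (linearity)

(β₀ = 70.5427 is the fitted value at x = 0 and is not part of the slope interpretation.)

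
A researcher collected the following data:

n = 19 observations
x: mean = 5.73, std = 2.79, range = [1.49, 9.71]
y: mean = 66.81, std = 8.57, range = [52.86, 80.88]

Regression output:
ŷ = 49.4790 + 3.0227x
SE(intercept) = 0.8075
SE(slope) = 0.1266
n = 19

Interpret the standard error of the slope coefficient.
The slope 3.0227 is pinned down to within about ±0.1266 (one SE) by these data — relative uncertainty 4.2%, i.e. precise.

What SE measures:
- The standard error quantifies the sampling variability of the coefficient estimate
- It is the estimated standard deviation of β̂₁ across hypothetical repeated samples of the same size
- Smaller SE → more precise estimate

Relative precision:
- SE / |β̂₁| = 0.1266 / 3.0227 = 4.2%
- Rule of thumb (under 20%: precise; 20% to under 50%: moderately precise; 50% or more: imprecise) → precise

Link to interval estimation: a confidence interval for β₁ is β̂₁ ± t* × 0.1266, so SE sets the half-width per unit of t*.

What drives SE(β̂₁): wider spread of x values → smaller SE.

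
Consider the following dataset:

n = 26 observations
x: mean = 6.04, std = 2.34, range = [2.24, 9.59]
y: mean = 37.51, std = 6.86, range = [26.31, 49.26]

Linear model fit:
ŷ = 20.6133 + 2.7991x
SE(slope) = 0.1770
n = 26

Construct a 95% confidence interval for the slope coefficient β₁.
The 95% CI for β₁ is (2.4338, 3.1644)

Confidence interval for the slope:

The 95% CI for β₁ is: β̂₁ ± t*(α/2, n-2) × SE(β̂₁)

Step 1: Find critical t-value
- Confidence level = 0.95
- Degrees of freedom = n - 2 = 26 - 2 = 24
- t*(α/2, 24) = 2.0639

Step 2: Calculate margin of error
Margin = 2.0639 × 0.1770 = 0.3653

Step 3: Construct interval
CI = 2.7991 ± 0.3653
CI = (2.4338, 3.1644)

Interpretation: each one-unit increase in x is associated with a change in mean y of between 2.4338 and 3.1644, with 95% confidence.
The interval does not include 0, suggesting a significant linear relationship.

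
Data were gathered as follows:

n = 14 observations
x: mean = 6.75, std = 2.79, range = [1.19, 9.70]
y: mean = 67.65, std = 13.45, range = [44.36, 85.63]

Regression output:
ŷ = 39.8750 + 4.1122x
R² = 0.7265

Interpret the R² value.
R² = 0.7265 means 72.65% of the variation in y is explained by the linear relationship with x. This indicates a strong fit.

R² = 1 − SS_res/SS_tot compares the residual scatter to the total scatter of y about its mean.

Here R² = 0.7265:
- Explained: 72.65% of the variation in y
- Unexplained (residual): 100% − 72.65% = 27.35%
- Rule of thumb (below 0.3 weak; 0.3 to below 0.7 moderate; 0.7 and above strong) → strong

Equivalently, for simple linear regression R² = r², so |r| = √0.7265 ≈ 0.8523.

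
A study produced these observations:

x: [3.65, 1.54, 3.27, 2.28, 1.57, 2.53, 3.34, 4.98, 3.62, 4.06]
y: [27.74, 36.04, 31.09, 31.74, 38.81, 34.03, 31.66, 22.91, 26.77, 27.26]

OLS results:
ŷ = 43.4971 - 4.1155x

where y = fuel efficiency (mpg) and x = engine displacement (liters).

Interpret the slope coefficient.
For each additional liter of engine displacement, predicted fuel efficiency decreases by approximately 4.1155 mpg.

The slope β₁ = -4.1155 gives the rate at which the fitted fuel efficiency changes with engine displacement.

Interpretation:
- Engine displacement up by 1 liter → predicted fuel efficiency decreases by 4.1155 mpg
- The effect is assumed constant over the observed range of x (linearity)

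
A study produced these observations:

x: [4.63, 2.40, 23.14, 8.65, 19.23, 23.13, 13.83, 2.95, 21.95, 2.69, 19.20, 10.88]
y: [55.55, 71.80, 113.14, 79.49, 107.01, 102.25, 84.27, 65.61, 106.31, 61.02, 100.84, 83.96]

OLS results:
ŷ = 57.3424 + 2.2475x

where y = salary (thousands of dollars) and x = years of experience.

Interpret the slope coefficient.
For each additional year of experience, predicted salary increases by approximately 2.2475 thousand dollars.

The slope β₁ = 2.2475 gives the rate at which the fitted salary changes with experience.

Interpretation:
- Experience up by 1 year → predicted salary increases by 2.2475 thousand dollars
- The effect is assumed constant over the observed range of x (linearity)
- The slope describes association in these data, not necessarily a causal effect

(β₀ = 57.3424 is the fitted value at x = 0 and is not part of the slope interpretation.)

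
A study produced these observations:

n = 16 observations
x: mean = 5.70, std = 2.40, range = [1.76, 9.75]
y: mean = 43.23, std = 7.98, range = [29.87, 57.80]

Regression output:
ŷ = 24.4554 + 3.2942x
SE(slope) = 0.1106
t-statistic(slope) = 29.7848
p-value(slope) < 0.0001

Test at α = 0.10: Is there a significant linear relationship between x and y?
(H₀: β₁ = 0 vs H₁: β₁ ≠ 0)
Since p-value < 0.0001 < α = 0.10, reject H₀ — the slope is significantly different from 0.

Hypothesis test for the slope coefficient:

H₀: β₁ = 0 (no linear relationship)
H₁: β₁ ≠ 0 (linear relationship exists)

Test statistic: t = β̂₁ / SE(β̂₁) = 3.2942 / 0.1106 = 29.7848

With df = 14, the two-sided p-value for |t| = 29.7848 is <0.0001.

Decision rule: reject H₀ if p-value < α.
p-value < 0.0001 < α = 0.10 → reject H₀.

At α = 0.10 the data do provide convincing evidence of a nonzero slope.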